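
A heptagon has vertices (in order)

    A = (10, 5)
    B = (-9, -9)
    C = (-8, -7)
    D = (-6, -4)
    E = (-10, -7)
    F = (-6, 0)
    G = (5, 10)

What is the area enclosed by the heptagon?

Cross-terms: -45, -9, -10, 2, -42, -60, -75  ⇒  Σ = -239
Area = |Σ|/2 = 119.5.

119.5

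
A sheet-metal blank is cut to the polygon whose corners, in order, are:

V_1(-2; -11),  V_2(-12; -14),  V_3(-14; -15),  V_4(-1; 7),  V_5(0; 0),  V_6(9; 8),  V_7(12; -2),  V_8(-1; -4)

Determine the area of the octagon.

Cross-terms: -104, -16, -113, 0, 0, -114, -50, 3  ⇒  Σ = -394
Area = |Σ|/2 = 197.

197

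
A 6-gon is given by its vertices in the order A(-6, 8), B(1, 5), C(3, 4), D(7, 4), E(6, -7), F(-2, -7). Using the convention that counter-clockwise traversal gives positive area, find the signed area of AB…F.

Apply Gauss's area formula: 2A = Σ (x_i·y_{i+1} − x_{i+1}·y_i), indices taken mod 6.
Cross-terms: -38, -11, -16, -73, -56, -58  ⇒  Σ = -252
Signed area = Σ/2 = -126 (negative ⇒ clockwise traversal).

-126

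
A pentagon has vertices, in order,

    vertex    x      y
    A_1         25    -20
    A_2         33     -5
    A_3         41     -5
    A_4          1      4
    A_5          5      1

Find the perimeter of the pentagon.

100

|A_1A_2| = √((8)² + (15)²) = √289 = 17
|A_2A_3| = √((8)² + (0)²) = √64 = 8
|A_3A_4| = √((-40)² + (9)²) = √1681 = 41
|A_4A_5| = √((4)² + (-3)²) = √25 = 5
|A_5A_1| = √((20)² + (-21)²) = √841 = 29
Perimeter = 17 + 8 + 41 + 5 + 29 = 100.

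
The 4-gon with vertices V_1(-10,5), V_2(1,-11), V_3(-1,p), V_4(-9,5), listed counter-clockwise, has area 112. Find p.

13

The doubled signed area Σ (x_i y_{i+1} − x_{i+1} y_i) is linear in p.
With p=0 it equals 94; the coefficient of p is 10 (from the two edges through V_3).
So 10·p + 94 = 2·112 = 224 ⇒ p = 13.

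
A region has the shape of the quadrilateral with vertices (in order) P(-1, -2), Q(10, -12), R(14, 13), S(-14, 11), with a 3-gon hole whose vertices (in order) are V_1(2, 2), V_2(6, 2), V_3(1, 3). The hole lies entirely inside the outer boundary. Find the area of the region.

350.5

Outer boundary:
Apply the shoelace (surveyor's) formula: 2A = Σ (x_i·y_{i+1} − x_{i+1}·y_i), indices taken mod 4.
Σ = (32) + (298) + (336) + (39) = 705
Area = |Σ|/2 = 352.5.
Hole:
Apply the shoelace (surveyor's) formula: 2A = Σ (x_i·y_{i+1} − x_{i+1}·y_i), indices taken mod 3.
V_1→V_2: (2)(2) − (6)(2) = -8
V_2→V_3: (6)(3) − (1)(2) = 16
V_3→V_1: (1)(2) − (2)(3) = -4
Σ = 4
Area = |Σ|/2 = 2.
Net area = 352.5 − 2 = 350.5.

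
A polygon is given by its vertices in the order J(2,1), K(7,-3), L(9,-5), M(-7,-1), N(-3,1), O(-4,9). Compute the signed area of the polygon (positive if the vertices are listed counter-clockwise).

-60

Apply the shoelace (surveyor's) formula: 2A = Σ (x_i·y_{i+1} − x_{i+1}·y_i), indices taken mod 6.
Σ = (-13) + (-8) + (-44) + (-10) + (-23) + (-22) = -120
Signed area = Σ/2 = -60 (negative ⇒ clockwise traversal).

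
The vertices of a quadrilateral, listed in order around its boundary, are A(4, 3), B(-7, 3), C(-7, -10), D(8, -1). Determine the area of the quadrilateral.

119.5

A→B: (4)(3) − (-7)(3) = 33
B→C: (-7)(-10) − (-7)(3) = 91
C→D: (-7)(-1) − (8)(-10) = 87
D→A: (8)(3) − (4)(-1) = 28
Σ = 239
Area = |Σ|/2 = 119.5.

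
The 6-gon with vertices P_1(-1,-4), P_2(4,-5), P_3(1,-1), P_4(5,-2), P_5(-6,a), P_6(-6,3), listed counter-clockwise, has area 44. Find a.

Write out the shoelace sum; only the two edges meeting at P_5 involve a:
2·Area = [(5·a − (-6)·(-2)) + ((-6)·3 − (-6)·a)] + 52
       = 11·a + 22 = 88
⇒ a = 6.

6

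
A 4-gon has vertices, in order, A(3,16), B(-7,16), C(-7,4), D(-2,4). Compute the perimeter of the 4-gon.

|AB| = √((-10)² + (0)²) = √100 = 10
|BC| = √((0)² + (-12)²) = √144 = 12
|CD| = √((5)² + (0)²) = √25 = 5
|DA| = √((5)² + (12)²) = √169 = 13
Perimeter = 10 + 12 + 5 + 13 = 40.

40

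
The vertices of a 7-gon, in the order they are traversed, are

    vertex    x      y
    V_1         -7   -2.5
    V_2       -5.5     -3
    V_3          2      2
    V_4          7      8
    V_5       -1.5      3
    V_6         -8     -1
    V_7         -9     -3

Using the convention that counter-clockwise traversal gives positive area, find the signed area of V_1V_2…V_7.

39.625

Apply Gauss's area formula: 2A = Σ (x_i·y_{i+1} − x_{i+1}·y_i), indices taken mod 7.
Σ = (7.25) + (-5) + (2) + (33) + (25.5) + (15) + (1.5) = 79.25
Signed area = Σ/2 = 39.625 (positive ⇒ counter-clockwise traversal).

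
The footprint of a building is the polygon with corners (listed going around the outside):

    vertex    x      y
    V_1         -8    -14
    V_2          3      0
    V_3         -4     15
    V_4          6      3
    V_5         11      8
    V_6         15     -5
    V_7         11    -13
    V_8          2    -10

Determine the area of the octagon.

253.5

Cross-terms: 42, 45, -102, 15, -175, -140, -84, -108  ⇒  Σ = -507
Area = |Σ|/2 = 253.5.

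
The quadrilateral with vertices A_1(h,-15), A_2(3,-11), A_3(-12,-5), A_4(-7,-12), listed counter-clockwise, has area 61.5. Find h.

11

Write out the shoelace sum; only the two edges meeting at A_1 involve h:
2·Area = [((-7)·(-15) − h·(-12)) + (h·(-11) − 3·(-15))] + -38
       = 1·h + 112 = 123
⇒ h = 11.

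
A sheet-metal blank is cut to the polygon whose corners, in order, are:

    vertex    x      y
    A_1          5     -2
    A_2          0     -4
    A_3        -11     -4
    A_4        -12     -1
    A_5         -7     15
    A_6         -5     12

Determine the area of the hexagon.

Cross-terms: -20, -44, -37, -187, -9, -50  ⇒  Σ = -347
Area = |Σ|/2 = 173.5.

173.5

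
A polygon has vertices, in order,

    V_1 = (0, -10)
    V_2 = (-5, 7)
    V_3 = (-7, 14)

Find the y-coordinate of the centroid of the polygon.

11/3

Apply Gauss's area formula. First the cross-terms c_i = x_i·y_{i+1} − x_{i+1}·y_i:
  -50, -21, 70  ⇒  2A = -1, A = -0.5.
Then Σ (y_i + y_{i+1})·c_i = -11, so ȳ = -11 / (6·(-0.5)) = 11/3.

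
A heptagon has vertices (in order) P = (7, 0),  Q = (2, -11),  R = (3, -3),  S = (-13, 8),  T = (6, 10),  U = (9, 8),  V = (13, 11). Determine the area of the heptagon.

Cross-terms: -77, 27, -15, -178, -42, -5, -77  ⇒  Σ = -367
Area = |Σ|/2 = 183.5.

183.5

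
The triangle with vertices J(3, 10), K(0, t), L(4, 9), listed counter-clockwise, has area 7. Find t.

The doubled signed area Σ (x_i y_{i+1} − x_{i+1} y_i) is linear in t.
With t=0 it equals 13; the coefficient of t is -1 (from the two edges through K).
So -1·t + 13 = 2·7 = 14 ⇒ t = -1.

-1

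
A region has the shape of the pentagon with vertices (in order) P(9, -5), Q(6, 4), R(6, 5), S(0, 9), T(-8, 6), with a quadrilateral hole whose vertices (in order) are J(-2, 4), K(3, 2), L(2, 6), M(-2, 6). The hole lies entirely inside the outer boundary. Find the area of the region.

79

Outer boundary:
Apply the surveyor's formula: 2A = Σ (x_i·y_{i+1} − x_{i+1}·y_i), indices taken mod 5.
Cross-terms: 66, 6, 54, 72, -14  ⇒  Σ = 184
Area = |Σ|/2 = 92.
Hole:
Σ = (-16) + (14) + (24) + (4) = 26
Area = |Σ|/2 = 13.
Net area = 92 − 13 = 79.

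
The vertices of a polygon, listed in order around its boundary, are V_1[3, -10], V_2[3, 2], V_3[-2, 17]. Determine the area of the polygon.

30

Apply the shoelace formula: 2A = Σ (x_i·y_{i+1} − x_{i+1}·y_i), indices taken mod 3.
Σ = (36) + (55) + (-31) = 60
Area = |Σ|/2 = 30.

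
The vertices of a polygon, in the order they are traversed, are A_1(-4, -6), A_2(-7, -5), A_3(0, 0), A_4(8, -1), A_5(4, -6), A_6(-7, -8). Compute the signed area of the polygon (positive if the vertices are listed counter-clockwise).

A_1→A_2: (-4)(-5) − (-7)(-6) = -22
A_2→A_3: (-7)(0) − (0)(-5) = 0
A_3→A_4: (0)(-1) − (8)(0) = 0
A_4→A_5: (8)(-6) − (4)(-1) = -44
A_5→A_6: (4)(-8) − (-7)(-6) = -74
A_6→A_1: (-7)(-6) − (-4)(-8) = 10
Σ = -130
Signed area = Σ/2 = -65 (negative ⇒ clockwise traversal).

-65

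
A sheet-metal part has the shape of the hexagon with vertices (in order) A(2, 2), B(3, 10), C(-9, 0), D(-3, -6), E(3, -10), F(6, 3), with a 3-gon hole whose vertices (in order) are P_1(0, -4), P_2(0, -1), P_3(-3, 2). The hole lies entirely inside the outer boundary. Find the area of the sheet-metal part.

Outer boundary:
Σ = (14) + (90) + (54) + (48) + (69) + (6) = 281
Area = |Σ|/2 = 140.5.
Hole:
Apply the shoelace formula: 2A = Σ (x_i·y_{i+1} − x_{i+1}·y_i), indices taken mod 3.
P_1→P_2: (0)(-1) − (0)(-4) = 0
P_2→P_3: (0)(2) − (-3)(-1) = -3
P_3→P_1: (-3)(-4) − (0)(2) = 12
Σ = 9
Area = |Σ|/2 = 4.5.
Net area = 140.5 − 4.5 = 136.

136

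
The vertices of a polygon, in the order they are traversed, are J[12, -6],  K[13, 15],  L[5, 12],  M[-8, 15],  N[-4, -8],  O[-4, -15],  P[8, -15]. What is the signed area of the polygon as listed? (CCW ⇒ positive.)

Σ = (258) + (81) + (171) + (124) + (28) + (180) + (132) = 974
Signed area = Σ/2 = 487 (positive ⇒ counter-clockwise traversal).

487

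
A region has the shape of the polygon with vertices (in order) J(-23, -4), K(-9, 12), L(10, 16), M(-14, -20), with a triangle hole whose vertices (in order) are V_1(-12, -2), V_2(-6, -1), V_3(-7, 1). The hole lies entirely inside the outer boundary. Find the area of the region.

471.5

Outer boundary:
Σ = (-312) + (-264) + (24) + (-404) = -956
Area = |Σ|/2 = 478.
Hole:
Apply the shoelace (surveyor's) formula: 2A = Σ (x_i·y_{i+1} − x_{i+1}·y_i), indices taken mod 3.
V_1→V_2: (-12)(-1) − (-6)(-2) = 0
V_2→V_3: (-6)(1) − (-7)(-1) = -13
V_3→V_1: (-7)(-2) − (-12)(1) = 26
Σ = 13
Area = |Σ|/2 = 6.5.
Net area = 478 − 6.5 = 471.5.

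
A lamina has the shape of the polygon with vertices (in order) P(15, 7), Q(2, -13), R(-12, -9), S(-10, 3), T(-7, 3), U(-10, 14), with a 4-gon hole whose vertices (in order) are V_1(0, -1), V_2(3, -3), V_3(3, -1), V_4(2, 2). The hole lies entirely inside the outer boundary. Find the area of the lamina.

Outer boundary:
Apply the shoelace (surveyor's) formula: 2A = Σ (x_i·y_{i+1} − x_{i+1}·y_i), indices taken mod 6.
P→Q: (15)(-13) − (2)(7) = -209
Q→R: (2)(-9) − (-12)(-13) = -174
R→S: (-12)(3) − (-10)(-9) = -126
S→T: (-10)(3) − (-7)(3) = -9
T→U: (-7)(14) − (-10)(3) = -68
U→P: (-10)(7) − (15)(14) = -280
Σ = -866
Area = |Σ|/2 = 433.
Hole:
V_1→V_2: (0)(-3) − (3)(-1) = 3
V_2→V_3: (3)(-1) − (3)(-3) = 6
V_3→V_4: (3)(2) − (2)(-1) = 8
V_4→V_1: (2)(-1) − (0)(2) = -2
Σ = 15
Area = |Σ|/2 = 7.5.
Net area = 433 − 7.5 = 425.5.

425.5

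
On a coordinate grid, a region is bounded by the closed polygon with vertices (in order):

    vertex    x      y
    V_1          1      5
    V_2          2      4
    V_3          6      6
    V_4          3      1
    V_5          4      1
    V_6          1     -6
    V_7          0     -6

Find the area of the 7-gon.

28

Cross-terms: -6, -12, -12, -1, -25, -6, 6  ⇒  Σ = -56
Area = |Σ|/2 = 28.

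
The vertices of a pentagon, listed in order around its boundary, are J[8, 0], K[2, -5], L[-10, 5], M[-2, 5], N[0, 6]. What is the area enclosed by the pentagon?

Apply the shoelace formula: 2A = Σ (x_i·y_{i+1} − x_{i+1}·y_i), indices taken mod 5.
Σ = (-40) + (-40) + (-40) + (-12) + (-48) = -180
Area = |Σ|/2 = 90.

90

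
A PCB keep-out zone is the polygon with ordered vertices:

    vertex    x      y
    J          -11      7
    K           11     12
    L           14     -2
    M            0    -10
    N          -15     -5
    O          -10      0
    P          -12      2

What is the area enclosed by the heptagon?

Σ = (-209) + (-190) + (-140) + (-150) + (-50) + (-20) + (-62) = -821
Area = |Σ|/2 = 410.5.

410.5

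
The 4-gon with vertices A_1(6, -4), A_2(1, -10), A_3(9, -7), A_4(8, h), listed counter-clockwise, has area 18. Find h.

-5

Write out the shoelace sum; only the two edges meeting at A_4 involve h:
2·Area = [(9·h − 8·(-7)) + (8·(-4) − 6·h)] + 27
       = 3·h + 51 = 36
⇒ h = -5.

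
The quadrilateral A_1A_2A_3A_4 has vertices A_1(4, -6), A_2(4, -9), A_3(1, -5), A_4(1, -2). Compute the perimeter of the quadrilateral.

|A_1A_2| = √((0)² + (-3)²) = √9 = 3
|A_2A_3| = √((-3)² + (4)²) = √25 = 5
|A_3A_4| = √((0)² + (3)²) = √9 = 3
|A_4A_1| = √((3)² + (-4)²) = √25 = 5
Perimeter = 3 + 5 + 3 + 5 = 16.

16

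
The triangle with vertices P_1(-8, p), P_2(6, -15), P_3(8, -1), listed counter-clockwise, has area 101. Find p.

Write out the shoelace sum; only the two edges meeting at P_1 involve p:
2·Area = [(8·p − (-8)·(-1)) + ((-8)·(-15) − 6·p)] + 114
       = 2·p + 226 = 202
⇒ p = -12.

-12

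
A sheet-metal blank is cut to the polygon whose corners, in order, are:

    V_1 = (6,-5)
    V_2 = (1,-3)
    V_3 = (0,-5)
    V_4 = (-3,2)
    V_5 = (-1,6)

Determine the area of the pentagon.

V_1→V_2: (6)(-3) − (1)(-5) = -13
V_2→V_3: (1)(-5) − (0)(-3) = -5
V_3→V_4: (0)(2) − (-3)(-5) = -15
V_4→V_5: (-3)(6) − (-1)(2) = -16
V_5→V_1: (-1)(-5) − (6)(6) = -31
Σ = -80
Area = |Σ|/2 = 40.

40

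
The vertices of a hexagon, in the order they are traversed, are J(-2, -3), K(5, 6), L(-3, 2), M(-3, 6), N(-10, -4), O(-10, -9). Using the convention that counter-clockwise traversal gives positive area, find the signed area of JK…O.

76.5

Σ = (3) + (28) + (-12) + (72) + (50) + (12) = 153
Signed area = Σ/2 = 76.5 (positive ⇒ counter-clockwise traversal).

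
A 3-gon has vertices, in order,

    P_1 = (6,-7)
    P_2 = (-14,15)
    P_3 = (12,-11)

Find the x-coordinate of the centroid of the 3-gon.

Apply Gauss's area formula. First the cross-terms c_i = x_i·y_{i+1} − x_{i+1}·y_i:
  -8, -26, -18  ⇒  2A = -52, A = -26.
Then Σ (x_i + x_{i+1})·c_i = -208, so x̄ = -208 / (6·(-26)) = 4/3.

4/3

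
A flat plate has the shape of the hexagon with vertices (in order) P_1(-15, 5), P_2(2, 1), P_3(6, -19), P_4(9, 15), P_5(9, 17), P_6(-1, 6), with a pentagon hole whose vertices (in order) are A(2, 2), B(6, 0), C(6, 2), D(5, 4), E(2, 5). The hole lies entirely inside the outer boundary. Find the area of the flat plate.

Outer boundary:
Apply the shoelace (surveyor's) formula: 2A = Σ (x_i·y_{i+1} − x_{i+1}·y_i), indices taken mod 6.
Cross-terms: -25, -44, 261, 18, 71, 85  ⇒  Σ = 366
Area = |Σ|/2 = 183.
Hole:
Cross-terms: -12, 12, 14, 17, -6  ⇒  Σ = 25
Area = |Σ|/2 = 12.5.
Net area = 183 − 12.5 = 170.5.

170.5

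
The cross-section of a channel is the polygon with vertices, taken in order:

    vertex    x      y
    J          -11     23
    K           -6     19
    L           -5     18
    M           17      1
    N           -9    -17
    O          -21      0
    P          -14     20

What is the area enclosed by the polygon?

Apply the surveyor's formula: 2A = Σ (x_i·y_{i+1} − x_{i+1}·y_i), indices taken mod 7.
J→K: (-11)(19) − (-6)(23) = -71
K→L: (-6)(18) − (-5)(19) = -13
L→M: (-5)(1) − (17)(18) = -311
M→N: (17)(-17) − (-9)(1) = -280
N→O: (-9)(0) − (-21)(-17) = -357
O→P: (-21)(20) − (-14)(0) = -420
P→J: (-14)(23) − (-11)(20) = -102
Σ = -1554
Area = |Σ|/2 = 777.

777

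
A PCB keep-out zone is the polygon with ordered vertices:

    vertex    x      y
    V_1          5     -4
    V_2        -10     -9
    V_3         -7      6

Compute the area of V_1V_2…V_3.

105

Σ = (-85) + (-123) + (-2) = -210
Area = |Σ|/2 = 105.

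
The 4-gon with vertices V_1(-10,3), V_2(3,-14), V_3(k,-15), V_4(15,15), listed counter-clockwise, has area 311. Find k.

The doubled signed area Σ (x_i y_{i+1} − x_{i+1} y_i) is linear in k.
With k=0 it equals 506; the coefficient of k is 29 (from the two edges through V_3).
So 29·k + 506 = 2·311 = 622 ⇒ k = 4.

4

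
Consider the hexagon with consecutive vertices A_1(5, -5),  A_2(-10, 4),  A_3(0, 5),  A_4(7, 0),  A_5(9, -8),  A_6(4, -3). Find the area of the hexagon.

85.5

A_1→A_2: (5)(4) − (-10)(-5) = -30
A_2→A_3: (-10)(5) − (0)(4) = -50
A_3→A_4: (0)(0) − (7)(5) = -35
A_4→A_5: (7)(-8) − (9)(0) = -56
A_5→A_6: (9)(-3) − (4)(-8) = 5
A_6→A_1: (4)(-5) − (5)(-3) = -5
Σ = -171
Area = |Σ|/2 = 85.5.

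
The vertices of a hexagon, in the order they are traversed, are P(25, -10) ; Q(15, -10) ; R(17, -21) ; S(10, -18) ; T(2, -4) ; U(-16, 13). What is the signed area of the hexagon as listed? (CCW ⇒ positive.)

Apply the shoelace formula: 2A = Σ (x_i·y_{i+1} − x_{i+1}·y_i), indices taken mod 6.
Σ = (-100) + (-145) + (-96) + (-4) + (-38) + (-165) = -548
Signed area = Σ/2 = -274 (negative ⇒ clockwise traversal).

-274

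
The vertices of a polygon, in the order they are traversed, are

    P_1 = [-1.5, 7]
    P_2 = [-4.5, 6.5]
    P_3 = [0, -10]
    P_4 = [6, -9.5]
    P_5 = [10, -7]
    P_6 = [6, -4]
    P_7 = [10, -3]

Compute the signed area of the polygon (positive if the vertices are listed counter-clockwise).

134.625

Apply the shoelace (surveyor's) formula: 2A = Σ (x_i·y_{i+1} − x_{i+1}·y_i), indices taken mod 7.
Σ = (21.75) + (45) + (60) + (53) + (2) + (22) + (65.5) = 269.25
Signed area = Σ/2 = 134.625 (positive ⇒ counter-clockwise traversal).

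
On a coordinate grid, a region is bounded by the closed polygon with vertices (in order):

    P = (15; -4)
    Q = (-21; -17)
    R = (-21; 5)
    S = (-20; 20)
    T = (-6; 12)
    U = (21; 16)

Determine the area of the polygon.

Σ = (-339) + (-462) + (-320) + (-120) + (-348) + (-324) = -1913
Area = |Σ|/2 = 956.5.

956.5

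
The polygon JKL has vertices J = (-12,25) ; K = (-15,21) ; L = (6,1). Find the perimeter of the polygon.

64

|JK| = √((-3)² + (-4)²) = √25 = 5
|KL| = √((21)² + (-20)²) = √841 = 29
|LJ| = √((-18)² + (24)²) = √900 = 30
Perimeter = 5 + 29 + 30 = 64.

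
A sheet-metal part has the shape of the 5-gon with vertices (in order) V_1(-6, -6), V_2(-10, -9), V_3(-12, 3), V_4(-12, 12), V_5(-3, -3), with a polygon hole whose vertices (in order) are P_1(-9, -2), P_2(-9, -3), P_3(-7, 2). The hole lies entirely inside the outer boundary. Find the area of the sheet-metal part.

89

Outer boundary:
Σ = (-6) + (-138) + (-108) + (72) + (0) = -180
Area = |Σ|/2 = 90.
Hole:
Apply Gauss's area formula: 2A = Σ (x_i·y_{i+1} − x_{i+1}·y_i), indices taken mod 3.
Σ = (9) + (-39) + (32) = 2
Area = |Σ|/2 = 1.
Net area = 90 − 1 = 89.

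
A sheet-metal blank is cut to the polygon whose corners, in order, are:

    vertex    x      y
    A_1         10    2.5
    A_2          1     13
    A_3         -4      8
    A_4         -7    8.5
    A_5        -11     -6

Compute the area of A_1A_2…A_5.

188.75

Apply the shoelace formula: 2A = Σ (x_i·y_{i+1} − x_{i+1}·y_i), indices taken mod 5.
Σ = (127.5) + (60) + (22) + (135.5) + (32.5) = 377.5
Area = |Σ|/2 = 188.75.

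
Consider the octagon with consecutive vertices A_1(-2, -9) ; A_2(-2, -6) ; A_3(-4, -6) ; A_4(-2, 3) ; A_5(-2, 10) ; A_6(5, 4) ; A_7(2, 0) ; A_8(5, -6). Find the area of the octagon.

Apply the surveyor's formula: 2A = Σ (x_i·y_{i+1} − x_{i+1}·y_i), indices taken mod 8.
A_1→A_2: (-2)(-6) − (-2)(-9) = -6
A_2→A_3: (-2)(-6) − (-4)(-6) = -12
A_3→A_4: (-4)(3) − (-2)(-6) = -24
A_4→A_5: (-2)(10) − (-2)(3) = -14
A_5→A_6: (-2)(4) − (5)(10) = -58
A_6→A_7: (5)(0) − (2)(4) = -8
A_7→A_8: (2)(-6) − (5)(0) = -12
A_8→A_1: (5)(-9) − (-2)(-6) = -57
Σ = -191
Area = |Σ|/2 = 95.5.

95.5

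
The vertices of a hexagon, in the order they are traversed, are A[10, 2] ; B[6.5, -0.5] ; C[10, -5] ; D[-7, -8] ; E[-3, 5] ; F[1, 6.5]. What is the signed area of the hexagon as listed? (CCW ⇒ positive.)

-153.5

Apply the surveyor's formula: 2A = Σ (x_i·y_{i+1} − x_{i+1}·y_i), indices taken mod 6.
Cross-terms: -18, -27.5, -115, -59, -24.5, -63  ⇒  Σ = -307
Signed area = Σ/2 = -153.5 (negative ⇒ clockwise traversal).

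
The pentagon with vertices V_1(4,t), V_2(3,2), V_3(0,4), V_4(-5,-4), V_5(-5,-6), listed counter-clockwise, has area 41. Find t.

The doubled signed area Σ (x_i y_{i+1} − x_{i+1} y_i) is linear in t.
With t=0 it equals 74; the coefficient of t is -8 (from the two edges through V_1).
So -8·t + 74 = 2·41 = 82 ⇒ t = -1.

-1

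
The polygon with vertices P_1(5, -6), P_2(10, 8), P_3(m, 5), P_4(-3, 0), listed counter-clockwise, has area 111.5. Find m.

-5

The doubled signed area Σ (x_i y_{i+1} − x_{i+1} y_i) is linear in m.
With m=0 it equals 183; the coefficient of m is -8 (from the two edges through P_3).
So -8·m + 183 = 2·111.5 = 223 ⇒ m = -5.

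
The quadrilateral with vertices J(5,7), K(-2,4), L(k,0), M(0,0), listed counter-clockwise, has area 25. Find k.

-4

Write out the shoelace sum; only the two edges meeting at L involve k:
2·Area = [((-2)·0 − k·4) + (k·0 − 0·0)] + 34
       = -4·k + 34 = 50
⇒ k = -4.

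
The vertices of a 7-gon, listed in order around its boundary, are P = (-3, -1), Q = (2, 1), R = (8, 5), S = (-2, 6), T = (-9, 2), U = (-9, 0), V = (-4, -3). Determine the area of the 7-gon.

74.5

Apply the surveyor's formula: 2A = Σ (x_i·y_{i+1} − x_{i+1}·y_i), indices taken mod 7.
Cross-terms: -1, 2, 58, 50, 18, 27, -5  ⇒  Σ = 149
Area = |Σ|/2 = 74.5.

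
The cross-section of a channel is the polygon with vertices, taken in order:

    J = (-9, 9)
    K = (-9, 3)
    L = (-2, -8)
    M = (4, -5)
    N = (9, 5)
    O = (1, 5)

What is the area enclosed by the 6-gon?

J→K: (-9)(3) − (-9)(9) = 54
K→L: (-9)(-8) − (-2)(3) = 78
L→M: (-2)(-5) − (4)(-8) = 42
M→N: (4)(5) − (9)(-5) = 65
N→O: (9)(5) − (1)(5) = 40
O→J: (1)(9) − (-9)(5) = 54
Σ = 333
Area = |Σ|/2 = 166.5.

166.5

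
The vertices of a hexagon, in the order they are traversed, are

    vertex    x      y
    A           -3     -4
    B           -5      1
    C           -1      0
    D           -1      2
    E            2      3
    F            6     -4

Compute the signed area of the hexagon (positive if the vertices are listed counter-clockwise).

-46.5

Cross-terms: -23, 1, -2, -7, -26, -36  ⇒  Σ = -93
Signed area = Σ/2 = -46.5 (negative ⇒ clockwise traversal).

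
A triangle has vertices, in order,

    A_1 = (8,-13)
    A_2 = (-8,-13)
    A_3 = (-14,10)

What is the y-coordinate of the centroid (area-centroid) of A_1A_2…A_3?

Apply the shoelace (surveyor's) formula. First the cross-terms c_i = x_i·y_{i+1} − x_{i+1}·y_i:
  -208, -262, 102  ⇒  2A = -368, A = -184.
Then Σ (y_i + y_{i+1})·c_i = 5888, so ȳ = 5888 / (6·(-184)) = -16/3.

-16/3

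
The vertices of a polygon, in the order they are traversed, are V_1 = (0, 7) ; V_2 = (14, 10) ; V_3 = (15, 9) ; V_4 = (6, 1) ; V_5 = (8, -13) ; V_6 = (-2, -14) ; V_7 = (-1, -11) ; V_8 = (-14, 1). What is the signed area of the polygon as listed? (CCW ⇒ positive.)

Apply the surveyor's formula: 2A = Σ (x_i·y_{i+1} − x_{i+1}·y_i), indices taken mod 8.
Cross-terms: -98, -24, -39, -86, -138, 8, -155, -98  ⇒  Σ = -630
Signed area = Σ/2 = -315 (negative ⇒ clockwise traversal).

-315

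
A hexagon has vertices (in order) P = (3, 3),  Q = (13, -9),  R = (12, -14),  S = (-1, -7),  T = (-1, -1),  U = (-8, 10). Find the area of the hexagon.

Apply the shoelace formula: 2A = Σ (x_i·y_{i+1} − x_{i+1}·y_i), indices taken mod 6.
Σ = (-66) + (-74) + (-98) + (-6) + (-18) + (-54) = -316
Area = |Σ|/2 = 158.

158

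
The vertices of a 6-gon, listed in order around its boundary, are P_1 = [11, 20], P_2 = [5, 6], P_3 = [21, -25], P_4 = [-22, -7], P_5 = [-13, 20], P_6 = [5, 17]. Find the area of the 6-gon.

960.5

Apply the shoelace (surveyor's) formula: 2A = Σ (x_i·y_{i+1} − x_{i+1}·y_i), indices taken mod 6.
Σ = (-34) + (-251) + (-697) + (-531) + (-321) + (-87) = -1921
Area = |Σ|/2 = 960.5.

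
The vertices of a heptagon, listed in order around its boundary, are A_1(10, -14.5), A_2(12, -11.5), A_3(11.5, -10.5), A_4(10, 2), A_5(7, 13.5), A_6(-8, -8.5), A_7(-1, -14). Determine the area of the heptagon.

Apply the surveyor's formula: 2A = Σ (x_i·y_{i+1} − x_{i+1}·y_i), indices taken mod 7.
Σ = (59) + (6.25) + (128) + (121) + (48.5) + (103.5) + (154.5) = 620.75
Area = |Σ|/2 = 310.375.

310.375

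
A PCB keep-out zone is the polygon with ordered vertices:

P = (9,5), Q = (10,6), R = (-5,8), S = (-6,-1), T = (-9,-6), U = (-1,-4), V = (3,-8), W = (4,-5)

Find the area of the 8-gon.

Apply the shoelace (surveyor's) formula: 2A = Σ (x_i·y_{i+1} − x_{i+1}·y_i), indices taken mod 8.
Σ = (4) + (110) + (53) + (27) + (30) + (20) + (17) + (65) = 326
Area = |Σ|/2 = 163.

163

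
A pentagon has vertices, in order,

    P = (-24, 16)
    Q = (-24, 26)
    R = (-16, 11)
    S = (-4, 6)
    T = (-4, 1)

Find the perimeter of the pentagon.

|PQ| = √((0)² + (10)²) = √100 = 10
|QR| = √((8)² + (-15)²) = √289 = 17
|RS| = √((12)² + (-5)²) = √169 = 13
|ST| = √((0)² + (-5)²) = √25 = 5
|TP| = √((-20)² + (15)²) = √625 = 25
Perimeter = 10 + 17 + 13 + 5 + 25 = 70.

70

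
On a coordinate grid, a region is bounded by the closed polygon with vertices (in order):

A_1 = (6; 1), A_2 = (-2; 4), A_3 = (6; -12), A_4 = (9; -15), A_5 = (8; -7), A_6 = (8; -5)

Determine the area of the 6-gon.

77.5

Apply the surveyor's formula: 2A = Σ (x_i·y_{i+1} − x_{i+1}·y_i), indices taken mod 6.
A_1→A_2: (6)(4) − (-2)(1) = 26
A_2→A_3: (-2)(-12) − (6)(4) = 0
A_3→A_4: (6)(-15) − (9)(-12) = 18
A_4→A_5: (9)(-7) − (8)(-15) = 57
A_5→A_6: (8)(-5) − (8)(-7) = 16
A_6→A_1: (8)(1) − (6)(-5) = 38
Σ = 155
Area = |Σ|/2 = 77.5.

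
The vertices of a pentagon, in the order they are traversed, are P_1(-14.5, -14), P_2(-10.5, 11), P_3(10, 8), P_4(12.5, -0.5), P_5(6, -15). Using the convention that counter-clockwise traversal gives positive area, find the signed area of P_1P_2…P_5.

Σ = (-306.5) + (-194) + (-105) + (-184.5) + (-301.5) = -1091.5
Signed area = Σ/2 = -545.75 (negative ⇒ clockwise traversal).

-545.75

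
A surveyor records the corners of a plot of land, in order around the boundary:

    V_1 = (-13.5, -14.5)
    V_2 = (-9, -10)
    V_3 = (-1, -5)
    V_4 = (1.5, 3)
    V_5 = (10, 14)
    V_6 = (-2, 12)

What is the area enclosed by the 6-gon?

187

Apply the surveyor's formula: 2A = Σ (x_i·y_{i+1} − x_{i+1}·y_i), indices taken mod 6.
Cross-terms: 4.5, 35, 4.5, -9, 148, 191  ⇒  Σ = 374
Area = |Σ|/2 = 187.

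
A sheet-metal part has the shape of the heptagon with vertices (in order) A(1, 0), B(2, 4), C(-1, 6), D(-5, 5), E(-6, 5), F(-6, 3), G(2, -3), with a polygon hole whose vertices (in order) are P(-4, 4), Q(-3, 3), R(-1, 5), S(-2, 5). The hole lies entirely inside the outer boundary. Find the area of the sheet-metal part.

36

Outer boundary:
Apply the shoelace formula: 2A = Σ (x_i·y_{i+1} − x_{i+1}·y_i), indices taken mod 7.
Cross-terms: 4, 16, 25, 5, 12, 12, 3  ⇒  Σ = 77
Area = |Σ|/2 = 38.5.
Hole:
Cross-terms: 0, -12, 5, 12  ⇒  Σ = 5
Area = |Σ|/2 = 2.5.
Net area = 38.5 − 2.5 = 36.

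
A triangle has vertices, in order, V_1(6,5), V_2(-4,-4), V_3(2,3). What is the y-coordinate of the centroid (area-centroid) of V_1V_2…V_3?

4/3

Apply the shoelace formula. First the cross-terms c_i = x_i·y_{i+1} − x_{i+1}·y_i:
  -4, -4, -8  ⇒  2A = -16, A = -8.
Then Σ (y_i + y_{i+1})·c_i = -64, so ȳ = -64 / (6·(-8)) = 4/3.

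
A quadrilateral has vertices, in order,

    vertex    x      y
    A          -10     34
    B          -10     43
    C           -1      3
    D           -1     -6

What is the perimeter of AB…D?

|AB| = √((0)² + (9)²) = √81 = 9
|BC| = √((9)² + (-40)²) = √1681 = 41
|CD| = √((0)² + (-9)²) = √81 = 9
|DA| = √((-9)² + (40)²) = √1681 = 41
Perimeter = 9 + 41 + 9 + 41 = 100.

100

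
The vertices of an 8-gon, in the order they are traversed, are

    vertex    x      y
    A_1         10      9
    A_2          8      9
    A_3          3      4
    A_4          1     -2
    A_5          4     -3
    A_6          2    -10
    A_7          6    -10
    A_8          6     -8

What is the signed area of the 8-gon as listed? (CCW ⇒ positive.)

85

A_1→A_2: (10)(9) − (8)(9) = 18
A_2→A_3: (8)(4) − (3)(9) = 5
A_3→A_4: (3)(-2) − (1)(4) = -10
A_4→A_5: (1)(-3) − (4)(-2) = 5
A_5→A_6: (4)(-10) − (2)(-3) = -34
A_6→A_7: (2)(-10) − (6)(-10) = 40
A_7→A_8: (6)(-8) − (6)(-10) = 12
A_8→A_1: (6)(9) − (10)(-8) = 134
Σ = 170
Signed area = Σ/2 = 85 (positive ⇒ counter-clockwise traversal).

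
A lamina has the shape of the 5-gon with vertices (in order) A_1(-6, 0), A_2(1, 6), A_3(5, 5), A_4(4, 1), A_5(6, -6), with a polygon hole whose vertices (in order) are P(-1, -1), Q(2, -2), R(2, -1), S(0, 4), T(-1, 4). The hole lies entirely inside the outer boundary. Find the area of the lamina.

Outer boundary:
Σ = (-36) + (-25) + (-15) + (-30) + (-36) = -142
Area = |Σ|/2 = 71.
Hole:
P→Q: (-1)(-2) − (2)(-1) = 4
Q→R: (2)(-1) − (2)(-2) = 2
R→S: (2)(4) − (0)(-1) = 8
S→T: (0)(4) − (-1)(4) = 4
T→P: (-1)(-1) − (-1)(4) = 5
Σ = 23
Area = |Σ|/2 = 11.5.
Net area = 71 − 11.5 = 59.5.

59.5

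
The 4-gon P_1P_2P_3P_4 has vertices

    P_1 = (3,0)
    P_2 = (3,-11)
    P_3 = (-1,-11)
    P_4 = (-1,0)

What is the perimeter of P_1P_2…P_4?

|P_1P_2| = √((0)² + (-11)²) = √121 = 11
|P_2P_3| = √((-4)² + (0)²) = √16 = 4
|P_3P_4| = √((0)² + (11)²) = √121 = 11
|P_4P_1| = √((4)² + (0)²) = √16 = 4
Perimeter = 11 + 4 + 11 + 4 = 30.

30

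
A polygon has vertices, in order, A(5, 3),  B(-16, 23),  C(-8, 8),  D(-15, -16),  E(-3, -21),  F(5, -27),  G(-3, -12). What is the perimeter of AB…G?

128

|AB| = √((-21)² + (20)²) = √841 = 29
|BC| = √((8)² + (-15)²) = √289 = 17
|CD| = √((-7)² + (-24)²) = √625 = 25
|DE| = √((12)² + (-5)²) = √169 = 13
|EF| = √((8)² + (-6)²) = √100 = 10
|FG| = √((-8)² + (15)²) = √289 = 17
|GA| = √((8)² + (15)²) = √289 = 17
Perimeter = 29 + 17 + 25 + 13 + 10 + 17 + 17 = 128.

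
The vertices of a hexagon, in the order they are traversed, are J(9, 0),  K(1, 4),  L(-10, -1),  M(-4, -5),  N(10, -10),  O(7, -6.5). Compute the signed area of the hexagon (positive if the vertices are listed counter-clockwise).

137.25

J→K: (9)(4) − (1)(0) = 36
K→L: (1)(-1) − (-10)(4) = 39
L→M: (-10)(-5) − (-4)(-1) = 46
M→N: (-4)(-10) − (10)(-5) = 90
N→O: (10)(-6.5) − (7)(-10) = 5
O→J: (7)(0) − (9)(-6.5) = 58.5
Σ = 274.5
Signed area = Σ/2 = 137.25 (positive ⇒ counter-clockwise traversal).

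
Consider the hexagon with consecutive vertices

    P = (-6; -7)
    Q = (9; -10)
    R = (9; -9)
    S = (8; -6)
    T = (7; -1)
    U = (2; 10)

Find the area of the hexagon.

Apply Gauss's area formula: 2A = Σ (x_i·y_{i+1} − x_{i+1}·y_i), indices taken mod 6.
Σ = (123) + (9) + (18) + (34) + (72) + (46) = 302
Area = |Σ|/2 = 151.

151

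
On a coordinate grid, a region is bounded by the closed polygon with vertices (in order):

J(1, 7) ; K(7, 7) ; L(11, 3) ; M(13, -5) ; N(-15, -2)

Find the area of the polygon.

198

Apply the surveyor's formula: 2A = Σ (x_i·y_{i+1} − x_{i+1}·y_i), indices taken mod 5.
Σ = (-42) + (-56) + (-94) + (-101) + (-103) = -396
Area = |Σ|/2 = 198.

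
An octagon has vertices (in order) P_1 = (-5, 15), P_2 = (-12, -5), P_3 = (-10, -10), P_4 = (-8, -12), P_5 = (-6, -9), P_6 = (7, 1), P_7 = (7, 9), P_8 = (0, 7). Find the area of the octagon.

P_1→P_2: (-5)(-5) − (-12)(15) = 205
P_2→P_3: (-12)(-10) − (-10)(-5) = 70
P_3→P_4: (-10)(-12) − (-8)(-10) = 40
P_4→P_5: (-8)(-9) − (-6)(-12) = 0
P_5→P_6: (-6)(1) − (7)(-9) = 57
P_6→P_7: (7)(9) − (7)(1) = 56
P_7→P_8: (7)(7) − (0)(9) = 49
P_8→P_1: (0)(15) − (-5)(7) = 35
Σ = 512
Area = |Σ|/2 = 256.

256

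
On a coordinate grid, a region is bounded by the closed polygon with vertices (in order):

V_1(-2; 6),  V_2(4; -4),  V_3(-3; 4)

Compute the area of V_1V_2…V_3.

Apply the surveyor's formula: 2A = Σ (x_i·y_{i+1} − x_{i+1}·y_i), indices taken mod 3.
V_1→V_2: (-2)(-4) − (4)(6) = -16
V_2→V_3: (4)(4) − (-3)(-4) = 4
V_3→V_1: (-3)(6) − (-2)(4) = -10
Σ = -22
Area = |Σ|/2 = 11.

11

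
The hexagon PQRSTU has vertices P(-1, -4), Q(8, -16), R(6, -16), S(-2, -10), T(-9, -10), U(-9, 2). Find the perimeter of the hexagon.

|PQ| = √((9)² + (-12)²) = √225 = 15
|QR| = √((-2)² + (0)²) = √4 = 2
|RS| = √((-8)² + (6)²) = √100 = 10
|ST| = √((-7)² + (0)²) = √49 = 7
|TU| = √((0)² + (12)²) = √144 = 12
|UP| = √((8)² + (-6)²) = √100 = 10
Perimeter = 15 + 2 + 10 + 7 + 12 + 10 = 56.

56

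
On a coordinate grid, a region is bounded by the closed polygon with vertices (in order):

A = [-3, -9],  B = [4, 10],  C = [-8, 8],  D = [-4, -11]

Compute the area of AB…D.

120.5

Σ = (6) + (112) + (120) + (3) = 241
Area = |Σ|/2 = 120.5.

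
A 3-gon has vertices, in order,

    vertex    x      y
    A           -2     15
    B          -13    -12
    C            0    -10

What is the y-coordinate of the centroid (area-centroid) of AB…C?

Apply the surveyor's formula. First the cross-terms c_i = x_i·y_{i+1} − x_{i+1}·y_i:
  219, 130, -20  ⇒  2A = 329, A = 164.5.
Then Σ (y_i + y_{i+1})·c_i = -2303, so ȳ = -2303 / (6·164.5) = -7/3.

-7/3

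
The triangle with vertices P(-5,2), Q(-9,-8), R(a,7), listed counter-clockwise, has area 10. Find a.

Write out the shoelace sum; only the two edges meeting at R involve a:
2·Area = [((-9)·7 − a·(-8)) + (a·2 − (-5)·7)] + 58
       = 10·a + 30 = 20
⇒ a = -1.

-1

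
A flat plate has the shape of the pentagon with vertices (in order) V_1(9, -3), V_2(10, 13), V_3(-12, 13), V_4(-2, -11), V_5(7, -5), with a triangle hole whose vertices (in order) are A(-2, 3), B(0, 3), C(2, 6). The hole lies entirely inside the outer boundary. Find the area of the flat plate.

Outer boundary:
Apply the shoelace formula: 2A = Σ (x_i·y_{i+1} − x_{i+1}·y_i), indices taken mod 5.
V_1→V_2: (9)(13) − (10)(-3) = 147
V_2→V_3: (10)(13) − (-12)(13) = 286
V_3→V_4: (-12)(-11) − (-2)(13) = 158
V_4→V_5: (-2)(-5) − (7)(-11) = 87
V_5→V_1: (7)(-3) − (9)(-5) = 24
Σ = 702
Area = |Σ|/2 = 351.
Hole:
Apply the shoelace (surveyor's) formula: 2A = Σ (x_i·y_{i+1} − x_{i+1}·y_i), indices taken mod 3.
Σ = (-6) + (-6) + (18) = 6
Area = |Σ|/2 = 3.
Net area = 351 − 3 = 348.

348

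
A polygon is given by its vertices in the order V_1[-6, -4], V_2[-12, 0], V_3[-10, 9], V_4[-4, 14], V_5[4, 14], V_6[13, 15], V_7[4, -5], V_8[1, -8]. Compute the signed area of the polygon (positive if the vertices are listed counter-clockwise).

Cross-terms: -48, -108, -104, -112, -122, -125, -27, -52  ⇒  Σ = -698
Signed area = Σ/2 = -349 (negative ⇒ clockwise traversal).

-349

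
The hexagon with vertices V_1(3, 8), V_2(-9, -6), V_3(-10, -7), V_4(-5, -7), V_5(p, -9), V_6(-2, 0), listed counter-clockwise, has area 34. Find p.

-5

The doubled signed area Σ (x_i y_{i+1} − x_{i+1} y_i) is linear in p.
With p=0 it equals 103; the coefficient of p is 7 (from the two edges through V_5).
So 7·p + 103 = 2·34 = 68 ⇒ p = -5.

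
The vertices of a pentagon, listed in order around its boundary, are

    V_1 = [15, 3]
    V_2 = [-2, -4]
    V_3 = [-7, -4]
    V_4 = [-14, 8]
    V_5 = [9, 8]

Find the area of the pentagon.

Apply the surveyor's formula: 2A = Σ (x_i·y_{i+1} − x_{i+1}·y_i), indices taken mod 5.
Cross-terms: -54, -20, -112, -184, -93  ⇒  Σ = -463
Area = |Σ|/2 = 231.5.

231.5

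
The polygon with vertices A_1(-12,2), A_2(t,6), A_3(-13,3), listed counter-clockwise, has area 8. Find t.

0

The doubled signed area Σ (x_i y_{i+1} − x_{i+1} y_i) is linear in t.
With t=0 it equals 16; the coefficient of t is 1 (from the two edges through A_2).
So 1·t + 16 = 2·8 = 16 ⇒ t = 0.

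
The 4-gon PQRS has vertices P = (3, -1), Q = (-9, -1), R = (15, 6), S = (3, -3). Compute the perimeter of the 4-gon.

54

|PQ| = √((-12)² + (0)²) = √144 = 12
|QR| = √((24)² + (7)²) = √625 = 25
|RS| = √((-12)² + (-9)²) = √225 = 15
|SP| = √((0)² + (2)²) = √4 = 2
Perimeter = 12 + 25 + 15 + 2 = 54.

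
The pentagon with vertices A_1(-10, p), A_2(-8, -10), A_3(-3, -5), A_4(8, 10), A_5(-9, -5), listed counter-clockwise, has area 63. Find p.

-6

The doubled signed area Σ (x_i y_{i+1} − x_{i+1} y_i) is linear in p.
With p=0 it equals 120; the coefficient of p is -1 (from the two edges through A_1).
So -1·p + 120 = 2·63 = 126 ⇒ p = -6.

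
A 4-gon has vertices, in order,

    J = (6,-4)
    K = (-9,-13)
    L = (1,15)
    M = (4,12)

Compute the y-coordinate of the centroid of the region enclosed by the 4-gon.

17/62

Apply Gauss's area formula. First the cross-terms c_i = x_i·y_{i+1} − x_{i+1}·y_i:
  -114, -122, -48, -88  ⇒  2A = -372, A = -186.
Then Σ (y_i + y_{i+1})·c_i = -306, so ȳ = -306 / (6·(-186)) = 17/62.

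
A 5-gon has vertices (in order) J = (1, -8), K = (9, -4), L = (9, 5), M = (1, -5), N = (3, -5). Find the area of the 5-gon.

45

Apply the shoelace (surveyor's) formula: 2A = Σ (x_i·y_{i+1} − x_{i+1}·y_i), indices taken mod 5.
Σ = (68) + (81) + (-50) + (10) + (-19) = 90
Area = |Σ|/2 = 45.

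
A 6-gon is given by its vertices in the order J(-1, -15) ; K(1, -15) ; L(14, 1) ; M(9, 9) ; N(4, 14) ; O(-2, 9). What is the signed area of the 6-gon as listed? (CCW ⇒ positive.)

275.5

Σ = (30) + (211) + (117) + (90) + (64) + (39) = 551
Signed area = Σ/2 = 275.5 (positive ⇒ counter-clockwise traversal).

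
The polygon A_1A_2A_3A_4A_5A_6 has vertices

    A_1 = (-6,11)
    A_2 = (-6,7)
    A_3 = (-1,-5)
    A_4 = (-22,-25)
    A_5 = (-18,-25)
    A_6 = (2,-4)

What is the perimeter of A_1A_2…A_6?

96

|A_1A_2| = √((0)² + (-4)²) = √16 = 4
|A_2A_3| = √((5)² + (-12)²) = √169 = 13
|A_3A_4| = √((-21)² + (-20)²) = √841 = 29
|A_4A_5| = √((4)² + (0)²) = √16 = 4
|A_5A_6| = √((20)² + (21)²) = √841 = 29
|A_6A_1| = √((-8)² + (15)²) = √289 = 17
Perimeter = 4 + 13 + 29 + 4 + 29 + 17 = 96.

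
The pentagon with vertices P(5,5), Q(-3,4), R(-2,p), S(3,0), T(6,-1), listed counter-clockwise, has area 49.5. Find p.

-4

The doubled signed area Σ (x_i y_{i+1} − x_{i+1} y_i) is linear in p.
With p=0 it equals 75; the coefficient of p is -6 (from the two edges through R).
So -6·p + 75 = 2·49.5 = 99 ⇒ p = -4.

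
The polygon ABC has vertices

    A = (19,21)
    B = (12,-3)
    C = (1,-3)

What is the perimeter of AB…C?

|AB| = √((-7)² + (-24)²) = √625 = 25
|BC| = √((-11)² + (0)²) = √121 = 11
|CA| = √((18)² + (24)²) = √900 = 30
Perimeter = 25 + 11 + 30 = 66.

66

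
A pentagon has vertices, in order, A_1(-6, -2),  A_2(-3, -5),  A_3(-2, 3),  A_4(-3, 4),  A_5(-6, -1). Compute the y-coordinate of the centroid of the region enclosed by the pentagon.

-20/39

Apply the shoelace (surveyor's) formula. First the cross-terms c_i = x_i·y_{i+1} − x_{i+1}·y_i:
  24, -19, 1, 27, 6  ⇒  2A = 39, A = 19.5.
Then Σ (y_i + y_{i+1})·c_i = -60, so ȳ = -60 / (6·19.5) = -20/39.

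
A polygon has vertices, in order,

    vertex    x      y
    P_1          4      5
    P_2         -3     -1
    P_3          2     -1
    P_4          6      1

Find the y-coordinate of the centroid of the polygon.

Apply Gauss's area formula. First the cross-terms c_i = x_i·y_{i+1} − x_{i+1}·y_i:
  11, 5, 8, 26  ⇒  2A = 50, A = 25.
Then Σ (y_i + y_{i+1})·c_i = 190, so ȳ = 190 / (6·25) = 19/15.

19/15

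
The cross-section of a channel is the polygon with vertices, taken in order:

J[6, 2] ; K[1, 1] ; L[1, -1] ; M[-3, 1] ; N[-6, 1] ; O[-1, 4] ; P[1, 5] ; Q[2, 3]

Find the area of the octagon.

J→K: (6)(1) − (1)(2) = 4
K→L: (1)(-1) − (1)(1) = -2
L→M: (1)(1) − (-3)(-1) = -2
M→N: (-3)(1) − (-6)(1) = 3
N→O: (-6)(4) − (-1)(1) = -23
O→P: (-1)(5) − (1)(4) = -9
P→Q: (1)(3) − (2)(5) = -7
Q→J: (2)(2) − (6)(3) = -14
Σ = -50
Area = |Σ|/2 = 25.

25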